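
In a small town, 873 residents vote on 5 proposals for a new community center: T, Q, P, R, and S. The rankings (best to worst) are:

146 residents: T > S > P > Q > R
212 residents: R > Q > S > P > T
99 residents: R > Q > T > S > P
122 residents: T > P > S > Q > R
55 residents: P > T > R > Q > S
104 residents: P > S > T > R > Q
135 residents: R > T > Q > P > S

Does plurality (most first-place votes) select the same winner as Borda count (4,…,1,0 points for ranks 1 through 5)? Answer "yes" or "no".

no

Plurality — first-place votes: T 268, Q 0, P 159, R 446, S 0. Winner: R.
Borda — scores: T 2048, Q 1526, P 1641, R 1998, S 1517. Winner: T.
The two methods disagree.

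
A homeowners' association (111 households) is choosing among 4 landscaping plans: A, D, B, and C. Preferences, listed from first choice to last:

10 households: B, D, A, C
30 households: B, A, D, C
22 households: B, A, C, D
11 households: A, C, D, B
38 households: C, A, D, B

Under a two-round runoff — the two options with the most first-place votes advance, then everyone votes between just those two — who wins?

Round 1 first-place votes: A 11, D 0, B 62, C 38.
B and C advance.
Runoff: B is preferred to C by 62 voters; C by 49.
B wins the runoff.

B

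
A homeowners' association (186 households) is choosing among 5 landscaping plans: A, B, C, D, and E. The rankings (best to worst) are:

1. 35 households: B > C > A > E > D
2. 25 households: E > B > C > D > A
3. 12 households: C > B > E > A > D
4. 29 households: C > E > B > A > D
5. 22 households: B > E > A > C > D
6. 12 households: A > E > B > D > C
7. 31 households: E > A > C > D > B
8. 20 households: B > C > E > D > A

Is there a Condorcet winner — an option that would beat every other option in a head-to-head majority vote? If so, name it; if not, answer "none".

Checking pairwise contests:
B beats A 143–43.
E beats B 97–89.
B beats C 114–72.
A beats D 141–45.
C beats E 96–90.
Every option loses at least one head-to-head, so there is no Condorcet winner.

none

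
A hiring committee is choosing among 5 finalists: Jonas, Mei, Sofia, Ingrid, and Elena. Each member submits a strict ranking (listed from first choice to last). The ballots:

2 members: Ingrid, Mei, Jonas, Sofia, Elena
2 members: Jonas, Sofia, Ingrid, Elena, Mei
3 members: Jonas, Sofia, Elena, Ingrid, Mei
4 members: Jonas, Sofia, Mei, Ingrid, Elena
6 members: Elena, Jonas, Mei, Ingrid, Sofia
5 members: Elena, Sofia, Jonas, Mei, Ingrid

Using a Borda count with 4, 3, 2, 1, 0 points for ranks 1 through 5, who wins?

Jonas

Jonas: 2·2 + 2·4 + 3·4 + 4·4 + 6·3 + 5·2 = 68
Mei: 2·3 + 2·0 + 3·0 + 4·2 + 6·2 + 5·1 = 31
Sofia: 2·1 + 2·3 + 3·3 + 4·3 + 6·0 + 5·3 = 44
Ingrid: 2·4 + 2·2 + 3·1 + 4·1 + 6·1 + 5·0 = 25
Elena: 2·0 + 2·1 + 3·2 + 4·0 + 6·4 + 5·4 = 52
Jonas has the highest Borda score (68).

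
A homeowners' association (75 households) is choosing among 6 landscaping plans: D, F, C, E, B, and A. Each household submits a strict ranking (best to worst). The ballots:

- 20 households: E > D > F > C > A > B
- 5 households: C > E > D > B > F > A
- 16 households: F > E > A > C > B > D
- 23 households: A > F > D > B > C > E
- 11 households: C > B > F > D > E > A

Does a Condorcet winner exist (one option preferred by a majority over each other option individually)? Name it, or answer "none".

F

F vs D: 50–25 for F.
F vs C: 59–16 for F.
F vs E: 50–25 for F.
F vs B: 59–16 for F.
F vs A: 52–23 for F.
F beats every other option head-to-head.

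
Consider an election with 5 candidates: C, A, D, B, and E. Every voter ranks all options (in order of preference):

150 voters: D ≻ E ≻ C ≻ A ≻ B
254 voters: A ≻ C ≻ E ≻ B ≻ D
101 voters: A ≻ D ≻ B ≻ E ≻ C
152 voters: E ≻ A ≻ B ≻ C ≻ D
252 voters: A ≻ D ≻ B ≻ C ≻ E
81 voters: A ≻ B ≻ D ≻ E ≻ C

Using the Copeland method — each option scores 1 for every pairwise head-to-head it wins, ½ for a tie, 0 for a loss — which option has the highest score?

A

C: beats E; loses to A, D, and B → score 1.
A: beats C, D, B, and E → score 4.
D: beats C, B, and E; loses to A → score 3.
B: beats C; loses to A, D, and E → score 1.
E: beats B; loses to C, A, and D → score 1.
A has the best pairwise record.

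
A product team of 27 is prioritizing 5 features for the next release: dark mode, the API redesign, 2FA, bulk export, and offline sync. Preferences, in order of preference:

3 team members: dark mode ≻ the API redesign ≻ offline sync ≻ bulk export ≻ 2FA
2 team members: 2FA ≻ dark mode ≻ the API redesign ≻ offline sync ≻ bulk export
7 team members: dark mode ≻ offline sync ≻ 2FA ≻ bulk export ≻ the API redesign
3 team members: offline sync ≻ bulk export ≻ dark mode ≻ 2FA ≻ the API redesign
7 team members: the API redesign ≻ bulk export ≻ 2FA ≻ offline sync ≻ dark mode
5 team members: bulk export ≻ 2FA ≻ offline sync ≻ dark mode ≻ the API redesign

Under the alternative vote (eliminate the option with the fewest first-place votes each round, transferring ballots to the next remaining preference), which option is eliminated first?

Round 1: dark mode 10, the API redesign 7, 2FA 2, bulk export 5, offline sync 3. Eliminate 2FA.

2FA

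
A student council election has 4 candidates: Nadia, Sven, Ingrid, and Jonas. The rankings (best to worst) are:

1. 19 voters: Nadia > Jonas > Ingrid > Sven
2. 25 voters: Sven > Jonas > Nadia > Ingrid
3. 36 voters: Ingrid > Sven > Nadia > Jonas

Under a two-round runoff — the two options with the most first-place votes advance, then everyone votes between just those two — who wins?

Round 1 first-place votes: Nadia 19, Sven 25, Ingrid 36, Jonas 0.
Ingrid and Sven advance.
Runoff: Ingrid is preferred to Sven by 55 voters; Sven by 25.
Ingrid wins the runoff.

Ingrid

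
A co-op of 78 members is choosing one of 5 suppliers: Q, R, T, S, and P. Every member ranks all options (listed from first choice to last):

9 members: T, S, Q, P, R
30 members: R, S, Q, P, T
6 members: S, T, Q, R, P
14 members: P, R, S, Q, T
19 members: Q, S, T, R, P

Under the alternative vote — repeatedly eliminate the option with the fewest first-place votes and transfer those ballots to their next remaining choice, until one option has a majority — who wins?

Round 1: Q 19, R 30, T 9, S 6, P 14. Eliminate S.
Round 2: Q 19, R 30, T 15, P 14. Eliminate P.
Round 3: Q 19, R 44, T 15. R has a majority.

R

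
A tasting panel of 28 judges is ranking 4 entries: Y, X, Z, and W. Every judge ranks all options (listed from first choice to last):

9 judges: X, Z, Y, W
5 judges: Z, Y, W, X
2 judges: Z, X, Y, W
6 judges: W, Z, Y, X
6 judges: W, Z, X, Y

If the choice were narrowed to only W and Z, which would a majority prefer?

Z

Voters preferring W to Z: 12; preferring Z to W: 16.
Z wins the head-to-head.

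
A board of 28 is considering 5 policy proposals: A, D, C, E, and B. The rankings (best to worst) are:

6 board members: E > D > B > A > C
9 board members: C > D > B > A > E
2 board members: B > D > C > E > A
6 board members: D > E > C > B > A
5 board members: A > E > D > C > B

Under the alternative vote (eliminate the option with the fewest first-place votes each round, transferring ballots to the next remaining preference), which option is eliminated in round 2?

A

Round 1: A 5, D 6, C 9, E 6, B 2. Eliminate B.
Round 2: A 5, D 8, C 9, E 6. Eliminate A.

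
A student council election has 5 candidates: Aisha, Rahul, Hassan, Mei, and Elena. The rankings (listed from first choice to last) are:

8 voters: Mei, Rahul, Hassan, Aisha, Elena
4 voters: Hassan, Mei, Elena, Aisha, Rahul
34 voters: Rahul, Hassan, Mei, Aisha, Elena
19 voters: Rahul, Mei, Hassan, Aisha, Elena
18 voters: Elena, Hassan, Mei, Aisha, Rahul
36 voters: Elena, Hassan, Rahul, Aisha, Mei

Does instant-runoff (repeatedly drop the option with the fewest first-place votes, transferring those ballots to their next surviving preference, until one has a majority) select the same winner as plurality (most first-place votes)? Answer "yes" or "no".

Instant-runoff — R1 Aisha 0, Rahul 53, Hassan 4, Mei 8, Elena 54 (Aisha out); R2 Rahul 53, Hassan 4, Mei 8, Elena 54 (Hassan out); R3 Rahul 53, Mei 12, Elena 54 (Mei out); R4 Rahul 61, Elena 58 (Rahul winner). Winner: Rahul.
Plurality — first-place votes: Aisha 0, Rahul 53, Hassan 4, Mei 8, Elena 54. Winner: Elena.
The two methods disagree.

no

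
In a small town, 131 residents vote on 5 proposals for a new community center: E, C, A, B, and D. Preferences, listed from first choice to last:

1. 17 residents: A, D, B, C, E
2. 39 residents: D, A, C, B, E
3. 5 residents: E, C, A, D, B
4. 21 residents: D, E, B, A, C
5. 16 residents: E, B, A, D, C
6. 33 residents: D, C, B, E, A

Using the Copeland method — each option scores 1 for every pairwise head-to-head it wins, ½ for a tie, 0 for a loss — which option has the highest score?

E: beats A; loses to C, B, and D → score 1.
C: beats E and B; loses to A and D → score 2.
A: beats C; loses to E, B, and D → score 1.
B: beats E and A; loses to C and D → score 2.
D: beats E, C, A, and B → score 4.
D has the best pairwise record.

D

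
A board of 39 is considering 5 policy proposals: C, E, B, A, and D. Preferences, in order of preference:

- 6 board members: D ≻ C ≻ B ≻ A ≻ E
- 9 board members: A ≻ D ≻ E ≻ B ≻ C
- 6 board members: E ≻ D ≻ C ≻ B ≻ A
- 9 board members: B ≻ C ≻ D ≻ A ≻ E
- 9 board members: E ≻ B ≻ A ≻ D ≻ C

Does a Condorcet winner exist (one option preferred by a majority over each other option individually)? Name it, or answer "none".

D vs C: 30–9 for D.
D vs E: 24–15 for D.
D vs B: 21–18 for D.
D vs A: 21–18 for D.
D beats every other option head-to-head.

D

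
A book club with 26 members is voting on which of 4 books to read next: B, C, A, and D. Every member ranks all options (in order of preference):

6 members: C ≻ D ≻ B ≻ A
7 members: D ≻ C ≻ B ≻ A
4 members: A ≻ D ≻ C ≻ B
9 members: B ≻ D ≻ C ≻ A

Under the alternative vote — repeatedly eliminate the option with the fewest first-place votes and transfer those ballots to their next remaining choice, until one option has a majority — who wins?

D

Round 1: B 9, C 6, A 4, D 7. Eliminate A.
Round 2: B 9, C 6, D 11. Eliminate C.
Round 3: B 9, D 17. D has a majority.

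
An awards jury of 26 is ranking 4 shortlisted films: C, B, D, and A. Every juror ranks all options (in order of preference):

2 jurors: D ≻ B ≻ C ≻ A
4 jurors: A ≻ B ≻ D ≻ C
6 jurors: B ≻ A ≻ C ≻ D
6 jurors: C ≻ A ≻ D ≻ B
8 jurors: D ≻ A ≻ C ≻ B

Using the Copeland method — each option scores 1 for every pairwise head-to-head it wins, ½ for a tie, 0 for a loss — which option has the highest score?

C: beats B; loses to D and A → score 1.
B: loses to C, D, and A → score 0.
D: beats C and B; loses to A → score 2.
A: beats C, B, and D → score 3.
A has the best pairwise record.

A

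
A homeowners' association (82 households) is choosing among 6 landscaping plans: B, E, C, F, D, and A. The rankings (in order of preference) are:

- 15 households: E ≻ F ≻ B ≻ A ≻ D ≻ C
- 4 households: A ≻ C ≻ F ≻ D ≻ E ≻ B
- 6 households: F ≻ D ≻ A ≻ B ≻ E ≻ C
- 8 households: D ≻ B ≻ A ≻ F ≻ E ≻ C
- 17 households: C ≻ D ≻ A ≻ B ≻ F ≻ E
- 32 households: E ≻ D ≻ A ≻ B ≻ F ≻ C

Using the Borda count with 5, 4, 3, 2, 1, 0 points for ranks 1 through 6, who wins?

B: 15·3 + 4·0 + 6·2 + 8·4 + 17·2 + 32·2 = 187
E: 15·5 + 4·1 + 6·1 + 8·1 + 17·0 + 32·5 = 253
C: 15·0 + 4·4 + 6·0 + 8·0 + 17·5 + 32·0 = 101
F: 15·4 + 4·3 + 6·5 + 8·2 + 17·1 + 32·1 = 167
D: 15·1 + 4·2 + 6·4 + 8·5 + 17·4 + 32·4 = 283
A: 15·2 + 4·5 + 6·3 + 8·3 + 17·3 + 32·3 = 239
D has the highest Borda score (283).

D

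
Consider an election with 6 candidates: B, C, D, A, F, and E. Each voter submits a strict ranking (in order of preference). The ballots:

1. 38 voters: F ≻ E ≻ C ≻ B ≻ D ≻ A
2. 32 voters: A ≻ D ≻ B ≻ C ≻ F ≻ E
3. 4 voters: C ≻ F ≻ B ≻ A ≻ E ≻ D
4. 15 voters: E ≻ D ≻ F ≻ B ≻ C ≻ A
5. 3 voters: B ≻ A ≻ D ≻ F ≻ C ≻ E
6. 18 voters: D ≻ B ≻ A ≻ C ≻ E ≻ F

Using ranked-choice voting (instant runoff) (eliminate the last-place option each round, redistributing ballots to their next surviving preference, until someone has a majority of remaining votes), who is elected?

Round 1: B 3, C 4, D 18, A 32, F 38, E 15. Eliminate B.
Round 2: C 4, D 18, A 35, F 38, E 15. Eliminate C.
Round 3: D 18, A 35, F 42, E 15. Eliminate E.
Round 4: D 33, A 35, F 42. Eliminate D.
Round 5: A 53, F 57. F has a majority.

F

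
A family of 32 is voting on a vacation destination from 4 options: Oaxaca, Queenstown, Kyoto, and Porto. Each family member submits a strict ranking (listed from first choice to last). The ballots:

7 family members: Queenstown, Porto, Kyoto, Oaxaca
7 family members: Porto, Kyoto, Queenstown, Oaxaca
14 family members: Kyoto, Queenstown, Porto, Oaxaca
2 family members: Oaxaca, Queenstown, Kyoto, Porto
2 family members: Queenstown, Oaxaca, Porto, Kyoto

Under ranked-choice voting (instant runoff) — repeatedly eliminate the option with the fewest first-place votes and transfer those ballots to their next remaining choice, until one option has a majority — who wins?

Kyoto

Round 1: Oaxaca 2, Queenstown 9, Kyoto 14, Porto 7. Eliminate Oaxaca.
Round 2: Queenstown 11, Kyoto 14, Porto 7. Eliminate Porto.
Round 3: Queenstown 11, Kyoto 21. Kyoto has a majority.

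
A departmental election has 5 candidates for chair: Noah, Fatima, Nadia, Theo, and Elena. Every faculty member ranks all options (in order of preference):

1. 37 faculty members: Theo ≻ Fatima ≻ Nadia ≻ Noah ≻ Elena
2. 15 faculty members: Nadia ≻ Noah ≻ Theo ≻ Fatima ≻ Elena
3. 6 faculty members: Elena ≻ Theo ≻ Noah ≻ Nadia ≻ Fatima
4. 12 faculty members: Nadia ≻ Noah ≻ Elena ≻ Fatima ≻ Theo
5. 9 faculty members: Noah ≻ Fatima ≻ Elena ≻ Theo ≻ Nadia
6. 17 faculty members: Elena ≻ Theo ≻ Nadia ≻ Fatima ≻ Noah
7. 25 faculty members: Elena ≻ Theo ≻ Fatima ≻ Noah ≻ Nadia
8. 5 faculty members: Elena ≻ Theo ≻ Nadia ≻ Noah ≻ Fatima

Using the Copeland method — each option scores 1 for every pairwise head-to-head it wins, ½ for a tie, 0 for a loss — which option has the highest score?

Theo

Noah: beats Elena; loses to Fatima, Nadia, and Theo → score 1.
Fatima: beats Noah and Nadia; loses to Theo and Elena → score 2.
Nadia: beats Noah and Elena; loses to Fatima and Theo → score 2.
Theo: beats Noah, Fatima, and Nadia; loses to Elena → score 3.
Elena: beats Fatima and Theo; loses to Noah and Nadia → score 2.
Theo has the best pairwise record.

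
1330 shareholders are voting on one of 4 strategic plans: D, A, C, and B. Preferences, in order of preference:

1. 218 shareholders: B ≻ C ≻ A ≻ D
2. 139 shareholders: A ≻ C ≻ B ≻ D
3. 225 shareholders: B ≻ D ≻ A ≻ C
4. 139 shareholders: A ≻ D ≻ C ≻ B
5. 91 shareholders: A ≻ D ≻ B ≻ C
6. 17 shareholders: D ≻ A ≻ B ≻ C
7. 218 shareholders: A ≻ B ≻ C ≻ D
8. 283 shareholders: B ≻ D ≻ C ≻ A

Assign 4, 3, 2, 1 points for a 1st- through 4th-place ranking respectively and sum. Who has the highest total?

D: 218·1 + 139·1 + 225·3 + 139·3 + 91·3 + 17·4 + 218·1 + 283·3 = 2857
A: 218·2 + 139·4 + 225·2 + 139·4 + 91·4 + 17·3 + 218·4 + 283·1 = 3568
C: 218·3 + 139·3 + 225·1 + 139·2 + 91·1 + 17·1 + 218·2 + 283·2 = 2684
B: 218·4 + 139·2 + 225·4 + 139·1 + 91·2 + 17·2 + 218·3 + 283·4 = 4191
B has the highest Borda score (4191).

B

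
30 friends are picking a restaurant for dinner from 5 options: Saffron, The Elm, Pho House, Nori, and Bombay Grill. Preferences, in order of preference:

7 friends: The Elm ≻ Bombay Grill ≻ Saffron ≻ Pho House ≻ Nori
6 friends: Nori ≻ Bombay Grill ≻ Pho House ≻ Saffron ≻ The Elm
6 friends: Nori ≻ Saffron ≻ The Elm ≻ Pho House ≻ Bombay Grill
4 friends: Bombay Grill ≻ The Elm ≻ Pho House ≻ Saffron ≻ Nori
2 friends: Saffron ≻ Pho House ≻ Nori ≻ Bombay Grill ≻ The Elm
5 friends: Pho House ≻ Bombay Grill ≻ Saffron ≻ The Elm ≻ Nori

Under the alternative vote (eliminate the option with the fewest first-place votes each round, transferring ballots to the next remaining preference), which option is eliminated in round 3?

Pho House

Round 1: Saffron 2, The Elm 7, Pho House 5, Nori 12, Bombay Grill 4. Eliminate Saffron.
Round 2: The Elm 7, Pho House 7, Nori 12, Bombay Grill 4. Eliminate Bombay Grill.
Round 3: The Elm 11, Pho House 7, Nori 12. Eliminate Pho House.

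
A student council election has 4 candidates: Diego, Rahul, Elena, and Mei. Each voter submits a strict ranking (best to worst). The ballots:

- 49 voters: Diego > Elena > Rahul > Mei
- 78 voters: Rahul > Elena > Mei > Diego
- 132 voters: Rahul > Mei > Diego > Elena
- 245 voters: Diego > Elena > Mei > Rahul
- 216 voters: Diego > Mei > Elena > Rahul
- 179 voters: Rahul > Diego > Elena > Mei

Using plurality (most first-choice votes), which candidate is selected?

Diego

First-place votes: Diego 510, Rahul 389, Elena 0, Mei 0.
Diego has the most first-place votes.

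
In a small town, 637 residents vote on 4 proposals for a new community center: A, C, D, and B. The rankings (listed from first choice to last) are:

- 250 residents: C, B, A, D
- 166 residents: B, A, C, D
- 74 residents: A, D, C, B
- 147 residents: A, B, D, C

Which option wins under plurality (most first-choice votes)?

C

First-place votes: A 221, C 250, D 0, B 166.
C has the most first-place votes.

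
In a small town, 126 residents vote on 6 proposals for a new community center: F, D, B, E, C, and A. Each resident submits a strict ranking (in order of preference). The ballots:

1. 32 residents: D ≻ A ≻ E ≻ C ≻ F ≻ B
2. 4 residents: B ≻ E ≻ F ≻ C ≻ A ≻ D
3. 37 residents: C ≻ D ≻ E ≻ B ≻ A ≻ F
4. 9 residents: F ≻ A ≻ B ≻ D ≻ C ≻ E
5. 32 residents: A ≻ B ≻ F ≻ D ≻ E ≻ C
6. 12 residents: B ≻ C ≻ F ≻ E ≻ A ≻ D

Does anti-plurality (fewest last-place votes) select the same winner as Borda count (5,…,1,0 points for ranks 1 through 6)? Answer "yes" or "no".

Anti-plurality — last-place votes: F 37, D 16, B 32, E 9, C 32, A 0. Winner: A.
Borda — scores: F 221, D 390, B 309, E 279, C 314, A 377. Winner: D.
The two methods disagree.

no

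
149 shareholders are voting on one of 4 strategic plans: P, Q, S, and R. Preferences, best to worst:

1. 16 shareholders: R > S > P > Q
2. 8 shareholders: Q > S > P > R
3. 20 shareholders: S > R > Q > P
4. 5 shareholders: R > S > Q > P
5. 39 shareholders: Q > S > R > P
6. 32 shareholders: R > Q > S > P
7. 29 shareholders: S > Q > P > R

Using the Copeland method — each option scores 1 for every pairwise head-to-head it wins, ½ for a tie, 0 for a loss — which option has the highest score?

P: loses to Q, S, and R → score 0.
Q: beats P, S, and R → score 3.
S: beats P and R; loses to Q → score 2.
R: beats P; loses to Q and S → score 1.
Q has the best pairwise record.

Q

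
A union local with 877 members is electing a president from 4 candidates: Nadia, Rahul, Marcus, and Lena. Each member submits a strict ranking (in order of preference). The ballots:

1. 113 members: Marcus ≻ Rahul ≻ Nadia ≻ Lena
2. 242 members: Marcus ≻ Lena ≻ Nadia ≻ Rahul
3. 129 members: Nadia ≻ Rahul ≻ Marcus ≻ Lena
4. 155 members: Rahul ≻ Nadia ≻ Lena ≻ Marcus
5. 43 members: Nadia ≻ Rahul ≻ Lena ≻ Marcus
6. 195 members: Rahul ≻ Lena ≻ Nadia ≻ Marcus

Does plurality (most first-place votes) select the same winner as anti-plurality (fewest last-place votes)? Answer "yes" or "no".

no

Plurality — first-place votes: Nadia 172, Rahul 350, Marcus 355, Lena 0. Winner: Marcus.
Anti-plurality — last-place votes: Nadia 0, Rahul 242, Marcus 393, Lena 242. Winner: Nadia.
The two methods disagree.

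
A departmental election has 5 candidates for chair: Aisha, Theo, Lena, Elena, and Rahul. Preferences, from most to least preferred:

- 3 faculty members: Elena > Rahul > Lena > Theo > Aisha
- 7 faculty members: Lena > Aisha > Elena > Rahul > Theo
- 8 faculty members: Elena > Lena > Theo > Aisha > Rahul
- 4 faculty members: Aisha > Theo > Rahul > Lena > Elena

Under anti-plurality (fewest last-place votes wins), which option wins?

Last-place votes: Aisha 3, Theo 7, Lena 0, Elena 4, Rahul 8.
Lena is ranked last by the fewest voters, so Lena wins.

Lena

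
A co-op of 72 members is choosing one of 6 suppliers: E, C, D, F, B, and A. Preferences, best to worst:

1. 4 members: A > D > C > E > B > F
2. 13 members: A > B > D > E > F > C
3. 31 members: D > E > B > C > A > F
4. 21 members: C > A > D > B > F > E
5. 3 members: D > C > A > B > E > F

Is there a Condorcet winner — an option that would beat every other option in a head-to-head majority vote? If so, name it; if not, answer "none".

none

Checking pairwise contests:
D beats E 72–0.
E beats C 44–28.
A beats D 38–34.
E beats F 51–21.
D beats B 59–13.
C beats A 55–17.
Every option loses at least one head-to-head, so there is no Condorcet winner.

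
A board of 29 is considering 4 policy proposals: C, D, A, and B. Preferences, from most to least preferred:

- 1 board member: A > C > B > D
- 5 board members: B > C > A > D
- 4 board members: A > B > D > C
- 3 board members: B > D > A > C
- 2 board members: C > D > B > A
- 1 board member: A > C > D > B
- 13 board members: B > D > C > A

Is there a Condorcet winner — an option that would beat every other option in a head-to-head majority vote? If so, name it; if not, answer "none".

B vs C: 25–4 for B.
B vs D: 26–3 for B.
B vs A: 23–6 for B.
B beats every other option head-to-head.

B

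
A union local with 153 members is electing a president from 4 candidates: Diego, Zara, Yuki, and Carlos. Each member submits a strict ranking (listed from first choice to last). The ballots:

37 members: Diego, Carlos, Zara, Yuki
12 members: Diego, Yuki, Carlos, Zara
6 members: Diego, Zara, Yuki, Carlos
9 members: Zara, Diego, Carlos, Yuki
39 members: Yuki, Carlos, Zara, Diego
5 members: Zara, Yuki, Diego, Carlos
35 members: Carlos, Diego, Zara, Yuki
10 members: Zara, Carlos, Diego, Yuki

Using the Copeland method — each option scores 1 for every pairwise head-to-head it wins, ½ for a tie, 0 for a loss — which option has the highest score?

Diego: beats Zara and Yuki; loses to Carlos → score 2.
Zara: beats Yuki; loses to Diego and Carlos → score 1.
Yuki: loses to Diego, Zara, and Carlos → score 0.
Carlos: beats Diego, Zara, and Yuki → score 3.
Carlos has the best pairwise record.

Carlos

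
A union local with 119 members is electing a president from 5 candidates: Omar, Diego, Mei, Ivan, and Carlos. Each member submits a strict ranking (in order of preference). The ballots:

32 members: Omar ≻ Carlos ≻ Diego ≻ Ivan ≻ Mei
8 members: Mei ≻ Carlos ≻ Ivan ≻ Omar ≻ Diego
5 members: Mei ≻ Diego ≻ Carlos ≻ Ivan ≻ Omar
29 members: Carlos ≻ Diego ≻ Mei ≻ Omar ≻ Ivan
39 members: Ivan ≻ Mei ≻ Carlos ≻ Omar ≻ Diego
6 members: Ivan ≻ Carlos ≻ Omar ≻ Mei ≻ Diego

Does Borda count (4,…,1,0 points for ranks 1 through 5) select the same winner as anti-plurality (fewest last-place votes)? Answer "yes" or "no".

yes

Borda — scores: Omar 216, Diego 166, Mei 233, Ivan 233, Carlos 342. Winner: Carlos.
Anti-plurality — last-place votes: Omar 5, Diego 53, Mei 32, Ivan 29, Carlos 0. Winner: Carlos.
The two methods agree.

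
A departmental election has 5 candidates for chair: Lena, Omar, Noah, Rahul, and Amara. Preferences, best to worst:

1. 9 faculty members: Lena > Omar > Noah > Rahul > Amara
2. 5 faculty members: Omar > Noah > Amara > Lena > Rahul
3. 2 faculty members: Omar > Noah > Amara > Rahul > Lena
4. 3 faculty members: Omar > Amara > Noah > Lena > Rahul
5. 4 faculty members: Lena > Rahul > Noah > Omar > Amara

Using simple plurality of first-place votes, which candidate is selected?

Lena

First-place votes: Lena 13, Omar 10, Noah 0, Rahul 0, Amara 0.
Lena has the most first-place votes.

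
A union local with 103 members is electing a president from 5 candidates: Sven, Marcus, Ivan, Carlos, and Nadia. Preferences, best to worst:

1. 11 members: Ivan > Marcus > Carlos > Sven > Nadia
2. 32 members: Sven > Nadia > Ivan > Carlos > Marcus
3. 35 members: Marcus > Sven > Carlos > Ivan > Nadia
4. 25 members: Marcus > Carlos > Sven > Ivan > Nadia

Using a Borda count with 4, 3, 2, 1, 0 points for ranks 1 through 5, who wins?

Sven: 11·1 + 32·4 + 35·3 + 25·2 = 294
Marcus: 11·3 + 32·0 + 35·4 + 25·4 = 273
Ivan: 11·4 + 32·2 + 35·1 + 25·1 = 168
Carlos: 11·2 + 32·1 + 35·2 + 25·3 = 199
Nadia: 11·0 + 32·3 + 35·0 + 25·0 = 96
Sven has the highest Borda score (294).

Sven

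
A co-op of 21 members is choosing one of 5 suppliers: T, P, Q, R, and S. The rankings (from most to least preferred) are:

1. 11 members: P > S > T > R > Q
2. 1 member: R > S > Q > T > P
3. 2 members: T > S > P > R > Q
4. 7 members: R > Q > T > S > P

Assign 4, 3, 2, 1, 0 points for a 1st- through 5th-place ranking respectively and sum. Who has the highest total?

T: 11·2 + 1·1 + 2·4 + 7·2 = 45
P: 11·4 + 1·0 + 2·2 + 7·0 = 48
Q: 11·0 + 1·2 + 2·0 + 7·3 = 23
R: 11·1 + 1·4 + 2·1 + 7·4 = 45
S: 11·3 + 1·3 + 2·3 + 7·1 = 49
S has the highest Borda score (49).

S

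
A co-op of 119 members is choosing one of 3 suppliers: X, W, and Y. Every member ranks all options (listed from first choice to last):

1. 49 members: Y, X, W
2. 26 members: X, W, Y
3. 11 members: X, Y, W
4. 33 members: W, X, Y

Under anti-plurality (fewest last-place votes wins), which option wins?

X

Last-place votes: X 0, W 60, Y 59.
X is ranked last by the fewest voters, so X wins.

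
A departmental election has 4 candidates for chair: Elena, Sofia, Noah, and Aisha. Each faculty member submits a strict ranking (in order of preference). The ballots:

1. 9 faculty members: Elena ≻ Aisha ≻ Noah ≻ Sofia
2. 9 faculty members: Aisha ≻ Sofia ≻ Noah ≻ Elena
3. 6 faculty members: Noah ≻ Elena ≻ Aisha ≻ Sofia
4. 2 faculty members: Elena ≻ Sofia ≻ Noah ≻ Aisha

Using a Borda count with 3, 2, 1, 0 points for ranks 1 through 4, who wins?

Elena: 9·3 + 9·0 + 6·2 + 2·3 = 45
Sofia: 9·0 + 9·2 + 6·0 + 2·2 = 22
Noah: 9·1 + 9·1 + 6·3 + 2·1 = 38
Aisha: 9·2 + 9·3 + 6·1 + 2·0 = 51
Aisha has the highest Borda score (51).

Aisha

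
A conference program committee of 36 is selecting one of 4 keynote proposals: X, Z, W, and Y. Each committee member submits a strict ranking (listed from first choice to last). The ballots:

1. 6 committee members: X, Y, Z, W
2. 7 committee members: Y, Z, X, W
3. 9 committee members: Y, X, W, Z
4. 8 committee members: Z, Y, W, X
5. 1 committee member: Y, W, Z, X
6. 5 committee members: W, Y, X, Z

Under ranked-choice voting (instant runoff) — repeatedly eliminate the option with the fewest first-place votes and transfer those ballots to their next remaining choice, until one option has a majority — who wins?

Y

Round 1: X 6, Z 8, W 5, Y 17. Eliminate W.
Round 2: X 6, Z 8, Y 22. Y has a majority.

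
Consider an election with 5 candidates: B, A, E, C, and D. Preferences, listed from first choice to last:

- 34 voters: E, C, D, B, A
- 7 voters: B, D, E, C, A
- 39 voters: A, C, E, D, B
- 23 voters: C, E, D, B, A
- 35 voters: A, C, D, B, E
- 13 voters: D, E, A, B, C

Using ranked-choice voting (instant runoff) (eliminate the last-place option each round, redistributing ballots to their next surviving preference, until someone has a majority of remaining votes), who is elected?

E

Round 1: B 7, A 74, E 34, C 23, D 13. Eliminate B.
Round 2: A 74, E 34, C 23, D 20. Eliminate D.
Round 3: A 74, E 54, C 23. Eliminate C.
Round 4: A 74, E 77. E has a majority.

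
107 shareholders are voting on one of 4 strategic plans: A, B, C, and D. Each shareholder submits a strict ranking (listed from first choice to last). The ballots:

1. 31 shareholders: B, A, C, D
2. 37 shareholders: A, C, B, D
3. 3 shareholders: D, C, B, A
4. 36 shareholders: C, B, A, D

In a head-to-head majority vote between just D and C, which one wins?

Voters preferring D to C: 3; preferring C to D: 104.
C wins the head-to-head.

C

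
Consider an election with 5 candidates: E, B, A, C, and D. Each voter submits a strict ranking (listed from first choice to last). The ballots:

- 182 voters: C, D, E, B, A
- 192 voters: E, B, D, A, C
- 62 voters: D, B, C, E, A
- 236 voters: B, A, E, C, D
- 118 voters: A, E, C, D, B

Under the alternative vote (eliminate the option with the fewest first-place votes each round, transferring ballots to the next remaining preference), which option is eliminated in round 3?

Round 1: E 192, B 236, A 118, C 182, D 62. Eliminate D.
Round 2: E 192, B 298, A 118, C 182. Eliminate A.
Round 3: E 310, B 298, C 182. Eliminate C.

C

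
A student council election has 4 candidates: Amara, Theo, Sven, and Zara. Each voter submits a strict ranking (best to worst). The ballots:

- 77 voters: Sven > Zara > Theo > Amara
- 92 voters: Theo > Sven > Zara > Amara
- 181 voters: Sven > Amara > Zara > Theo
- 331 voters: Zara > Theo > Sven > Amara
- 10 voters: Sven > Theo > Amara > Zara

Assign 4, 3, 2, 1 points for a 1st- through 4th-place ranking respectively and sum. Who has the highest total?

Zara

Amara: 77·1 + 92·1 + 181·3 + 331·1 + 10·2 = 1063
Theo: 77·2 + 92·4 + 181·1 + 331·3 + 10·3 = 1726
Sven: 77·4 + 92·3 + 181·4 + 331·2 + 10·4 = 2010
Zara: 77·3 + 92·2 + 181·2 + 331·4 + 10·1 = 2111
Zara has the highest Borda score (2111).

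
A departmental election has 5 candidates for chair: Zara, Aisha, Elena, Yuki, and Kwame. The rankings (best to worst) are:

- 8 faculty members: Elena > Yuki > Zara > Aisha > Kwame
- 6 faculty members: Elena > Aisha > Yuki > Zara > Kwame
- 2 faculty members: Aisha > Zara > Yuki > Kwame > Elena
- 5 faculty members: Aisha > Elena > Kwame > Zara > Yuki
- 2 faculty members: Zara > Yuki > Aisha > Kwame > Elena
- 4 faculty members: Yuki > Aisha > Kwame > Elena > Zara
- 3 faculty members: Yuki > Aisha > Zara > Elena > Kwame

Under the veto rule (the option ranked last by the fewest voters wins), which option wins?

Aisha

Last-place votes: Zara 4, Aisha 0, Elena 4, Yuki 5, Kwame 17.
Aisha is ranked last by the fewest voters, so Aisha wins.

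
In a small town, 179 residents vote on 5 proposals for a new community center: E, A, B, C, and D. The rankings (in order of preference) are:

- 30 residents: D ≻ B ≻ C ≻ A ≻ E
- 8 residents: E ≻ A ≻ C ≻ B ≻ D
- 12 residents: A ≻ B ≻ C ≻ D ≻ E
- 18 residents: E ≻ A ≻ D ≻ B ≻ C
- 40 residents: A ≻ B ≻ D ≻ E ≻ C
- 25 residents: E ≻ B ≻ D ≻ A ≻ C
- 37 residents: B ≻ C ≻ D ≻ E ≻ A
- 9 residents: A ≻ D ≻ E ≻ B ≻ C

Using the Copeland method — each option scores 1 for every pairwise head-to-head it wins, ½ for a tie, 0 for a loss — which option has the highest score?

B

E: beats C; loses to A, B, and D → score 1.
A: beats E and C; loses to B and D → score 2.
B: beats E, A, C, and D → score 4.
C: loses to E, A, B, and D → score 0.
D: beats E, A, and C; loses to B → score 3.
B has the best pairwise record.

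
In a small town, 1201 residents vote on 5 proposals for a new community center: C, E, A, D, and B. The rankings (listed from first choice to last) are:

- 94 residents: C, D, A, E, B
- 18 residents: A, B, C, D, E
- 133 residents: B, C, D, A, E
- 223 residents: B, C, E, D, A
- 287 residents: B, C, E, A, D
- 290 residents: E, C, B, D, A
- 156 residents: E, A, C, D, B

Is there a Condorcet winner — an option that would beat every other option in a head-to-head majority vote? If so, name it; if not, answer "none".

B

B vs C: 661–540 for B.
B vs E: 661–540 for B.
B vs A: 933–268 for B.
B vs D: 951–250 for B.
B beats every other option head-to-head.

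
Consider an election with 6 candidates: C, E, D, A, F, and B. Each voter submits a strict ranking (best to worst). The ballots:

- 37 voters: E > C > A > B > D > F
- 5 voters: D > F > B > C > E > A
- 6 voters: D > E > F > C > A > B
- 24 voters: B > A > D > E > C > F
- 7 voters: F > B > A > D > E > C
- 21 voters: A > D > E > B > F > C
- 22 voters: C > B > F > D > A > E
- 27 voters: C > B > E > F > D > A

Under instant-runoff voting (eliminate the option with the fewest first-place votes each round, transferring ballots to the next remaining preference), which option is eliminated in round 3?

A

Round 1: C 49, E 37, D 11, A 21, F 7, B 24. Eliminate F.
Round 2: C 49, E 37, D 11, A 21, B 31. Eliminate D.
Round 3: C 49, E 43, A 21, B 36. Eliminate A.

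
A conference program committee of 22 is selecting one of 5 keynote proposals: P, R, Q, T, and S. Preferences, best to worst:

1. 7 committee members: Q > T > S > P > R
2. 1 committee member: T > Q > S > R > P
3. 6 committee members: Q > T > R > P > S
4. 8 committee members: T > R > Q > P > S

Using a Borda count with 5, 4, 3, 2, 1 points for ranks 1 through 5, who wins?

P: 7·2 + 1·1 + 6·2 + 8·2 = 43
R: 7·1 + 1·2 + 6·3 + 8·4 = 59
Q: 7·5 + 1·4 + 6·5 + 8·3 = 93
T: 7·4 + 1·5 + 6·4 + 8·5 = 97
S: 7·3 + 1·3 + 6·1 + 8·1 = 38
T has the highest Borda score (97).

T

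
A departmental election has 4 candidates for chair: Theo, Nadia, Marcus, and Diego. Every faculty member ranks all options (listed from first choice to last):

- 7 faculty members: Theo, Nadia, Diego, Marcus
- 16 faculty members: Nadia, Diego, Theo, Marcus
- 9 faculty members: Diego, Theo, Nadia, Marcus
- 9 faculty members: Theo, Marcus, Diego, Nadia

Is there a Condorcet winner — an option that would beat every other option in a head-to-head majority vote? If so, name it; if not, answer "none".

Checking pairwise contests:
Diego beats Theo 25–16.
Theo beats Nadia 25–16.
Theo beats Marcus 41–0.
Nadia beats Diego 23–18.
Every option loses at least one head-to-head, so there is no Condorcet winner.

none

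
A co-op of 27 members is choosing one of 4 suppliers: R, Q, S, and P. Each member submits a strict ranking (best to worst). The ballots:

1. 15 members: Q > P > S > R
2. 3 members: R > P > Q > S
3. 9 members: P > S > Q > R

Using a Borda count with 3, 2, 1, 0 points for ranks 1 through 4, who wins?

P

R: 15·0 + 3·3 + 9·0 = 9
Q: 15·3 + 3·1 + 9·1 = 57
S: 15·1 + 3·0 + 9·2 = 33
P: 15·2 + 3·2 + 9·3 = 63
P has the highest Borda score (63).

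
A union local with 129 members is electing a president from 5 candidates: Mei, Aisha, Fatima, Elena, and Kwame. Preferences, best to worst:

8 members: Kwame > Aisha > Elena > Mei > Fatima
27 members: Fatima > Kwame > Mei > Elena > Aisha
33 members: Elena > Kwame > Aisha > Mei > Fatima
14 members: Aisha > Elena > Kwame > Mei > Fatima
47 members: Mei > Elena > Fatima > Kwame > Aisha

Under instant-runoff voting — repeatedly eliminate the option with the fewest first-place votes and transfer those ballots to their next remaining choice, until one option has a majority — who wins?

Mei

Round 1: Mei 47, Aisha 14, Fatima 27, Elena 33, Kwame 8. Eliminate Kwame.
Round 2: Mei 47, Aisha 22, Fatima 27, Elena 33. Eliminate Aisha.
Round 3: Mei 47, Fatima 27, Elena 55. Eliminate Fatima.
Round 4: Mei 74, Elena 55. Mei has a majority.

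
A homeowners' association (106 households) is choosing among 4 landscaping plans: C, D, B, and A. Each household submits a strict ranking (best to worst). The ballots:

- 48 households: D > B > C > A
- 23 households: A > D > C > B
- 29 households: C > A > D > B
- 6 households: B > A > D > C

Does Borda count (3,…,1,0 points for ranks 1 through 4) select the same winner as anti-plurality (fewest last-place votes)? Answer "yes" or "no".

yes

Borda — scores: C 158, D 225, B 114, A 139. Winner: D.
Anti-plurality — last-place votes: C 6, D 0, B 52, A 48. Winner: D.
The two methods agree.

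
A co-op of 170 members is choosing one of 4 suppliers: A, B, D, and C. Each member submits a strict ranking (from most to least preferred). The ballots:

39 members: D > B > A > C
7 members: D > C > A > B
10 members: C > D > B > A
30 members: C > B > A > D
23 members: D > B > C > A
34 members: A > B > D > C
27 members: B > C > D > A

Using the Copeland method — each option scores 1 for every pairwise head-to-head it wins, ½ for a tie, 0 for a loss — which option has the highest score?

B

A: loses to B, D, and C → score 0.
B: beats A, D, and C → score 3.
D: beats A and C; loses to B → score 2.
C: beats A; loses to B and D → score 1.
B has the best pairwise record.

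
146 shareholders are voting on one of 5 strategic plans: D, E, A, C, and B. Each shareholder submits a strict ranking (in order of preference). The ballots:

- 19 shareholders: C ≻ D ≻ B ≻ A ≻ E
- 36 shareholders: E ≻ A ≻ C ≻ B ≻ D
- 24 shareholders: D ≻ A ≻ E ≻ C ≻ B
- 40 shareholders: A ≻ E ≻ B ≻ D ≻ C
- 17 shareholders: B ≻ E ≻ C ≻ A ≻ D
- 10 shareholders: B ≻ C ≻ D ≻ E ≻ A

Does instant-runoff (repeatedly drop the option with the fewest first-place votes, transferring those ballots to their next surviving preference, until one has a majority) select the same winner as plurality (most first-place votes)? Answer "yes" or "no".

Instant-runoff — R1 D 24, E 36, A 40, C 19, B 27 (C out); R2 D 43, E 36, A 40, B 27 (B out); R3 D 53, E 53, A 40 (A out); R4 D 53, E 93 (E winner). Winner: E.
Plurality — first-place votes: D 24, E 36, A 40, C 19, B 27. Winner: A.
The two methods disagree.

no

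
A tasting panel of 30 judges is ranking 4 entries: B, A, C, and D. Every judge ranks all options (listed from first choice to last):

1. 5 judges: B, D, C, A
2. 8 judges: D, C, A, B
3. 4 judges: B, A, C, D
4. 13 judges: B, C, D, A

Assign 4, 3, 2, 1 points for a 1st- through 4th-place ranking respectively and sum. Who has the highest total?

B

B: 5·4 + 8·1 + 4·4 + 13·4 = 96
A: 5·1 + 8·2 + 4·3 + 13·1 = 46
C: 5·2 + 8·3 + 4·2 + 13·3 = 81
D: 5·3 + 8·4 + 4·1 + 13·2 = 77
B has the highest Borda score (96).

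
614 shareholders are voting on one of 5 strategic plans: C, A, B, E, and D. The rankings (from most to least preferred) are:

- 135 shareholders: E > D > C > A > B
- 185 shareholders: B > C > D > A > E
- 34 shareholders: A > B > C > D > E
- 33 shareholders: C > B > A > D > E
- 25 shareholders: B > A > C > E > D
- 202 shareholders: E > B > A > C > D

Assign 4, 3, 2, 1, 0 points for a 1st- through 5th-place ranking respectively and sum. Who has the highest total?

B

C: 135·2 + 185·3 + 34·2 + 33·4 + 25·2 + 202·1 = 1277
A: 135·1 + 185·1 + 34·4 + 33·2 + 25·3 + 202·2 = 1001
B: 135·0 + 185·4 + 34·3 + 33·3 + 25·4 + 202·3 = 1647
E: 135·4 + 185·0 + 34·0 + 33·0 + 25·1 + 202·4 = 1373
D: 135·3 + 185·2 + 34·1 + 33·1 + 25·0 + 202·0 = 842
B has the highest Borda score (1647).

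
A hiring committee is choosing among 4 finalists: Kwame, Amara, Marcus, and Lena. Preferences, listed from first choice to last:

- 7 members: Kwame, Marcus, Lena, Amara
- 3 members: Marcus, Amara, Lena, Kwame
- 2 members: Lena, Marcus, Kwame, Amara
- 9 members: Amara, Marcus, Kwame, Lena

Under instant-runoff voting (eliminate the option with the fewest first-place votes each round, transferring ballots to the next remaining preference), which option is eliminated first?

Lena

Round 1: Kwame 7, Amara 9, Marcus 3, Lena 2. Eliminate Lena.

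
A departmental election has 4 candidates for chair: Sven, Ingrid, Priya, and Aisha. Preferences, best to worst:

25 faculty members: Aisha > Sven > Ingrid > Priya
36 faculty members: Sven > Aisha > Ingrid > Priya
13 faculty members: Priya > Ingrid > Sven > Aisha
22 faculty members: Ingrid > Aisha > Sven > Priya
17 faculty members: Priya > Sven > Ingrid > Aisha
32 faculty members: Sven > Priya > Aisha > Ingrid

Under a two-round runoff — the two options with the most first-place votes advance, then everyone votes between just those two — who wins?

Round 1 first-place votes: Sven 68, Ingrid 22, Priya 30, Aisha 25.
Sven and Priya advance.
Runoff: Sven is preferred to Priya by 115 voters; Priya by 30.
Sven wins the runoff.

Sven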